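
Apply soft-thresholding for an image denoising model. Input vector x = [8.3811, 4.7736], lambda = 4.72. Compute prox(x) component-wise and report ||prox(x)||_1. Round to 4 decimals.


Soft-thresholding with lambda = 4.72:
prox(8.3811) = sign(8.3811)*max(|8.3811| - 4.72, 0) = 3.6611
prox(4.7736) = sign(4.7736)*max(|4.7736| - 4.72, 0) = 0.0536
prox(x) = [3.6611, 0.0536]
||prox(x)||_1 = 3.6611 + 0.0536 = 3.7147


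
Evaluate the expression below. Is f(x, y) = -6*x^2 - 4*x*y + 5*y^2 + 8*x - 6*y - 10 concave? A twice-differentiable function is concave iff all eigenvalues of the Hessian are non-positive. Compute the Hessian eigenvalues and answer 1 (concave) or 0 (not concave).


The Hessian of f(x,y) = -6*x^2 - 4*x*y + 5*y^2 + 8*x - 6*y - 10 is:
H = [[-12, -4], [-4, 10]]
Trace = -12 + 10 = -2
Determinant = -12*10 - (-4)^2 = -136
Discriminant = (-2)^2 - 4*-136 = 548.0
Eigenvalues: lambda_1 = -12.7047, lambda_2 = 10.7047
The function is not concave.

0


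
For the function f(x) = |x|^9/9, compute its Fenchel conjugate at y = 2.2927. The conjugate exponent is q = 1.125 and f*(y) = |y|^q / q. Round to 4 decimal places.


The conjugate exponent q satisfies 1/p + 1/q = 1.
p = 9, so q = 9/(9 - 1) = 1.125
|y|^q = 2.2927^1.125 = 2.5433
f*(2.2927) = 2.5433 / 1.125 = 2.2607


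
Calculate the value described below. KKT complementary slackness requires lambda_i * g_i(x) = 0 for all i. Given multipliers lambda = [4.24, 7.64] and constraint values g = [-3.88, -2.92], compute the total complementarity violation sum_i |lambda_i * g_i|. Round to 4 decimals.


KKT complementary slackness check:
lambda_1 * g_1 = 4.24 * -3.88 = -16.4512
lambda_2 * g_2 = 7.64 * -2.92 = -22.3088
Total violation = 16.4512 + 22.3088 = 38.76


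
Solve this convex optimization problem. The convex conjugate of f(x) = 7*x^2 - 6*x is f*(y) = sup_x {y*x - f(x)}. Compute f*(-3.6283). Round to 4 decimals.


f*(y) = sup_x {y*x - a*x^2 - b*x} = sup_x {(y-b)*x - a*x^2}
FOC: (y - b) - 2a*x = 0 => x* = (y - b)/(2a)
x* = (-3.6283 + 6)/(2*7) = 0.1694
f*(-3.6283) = (y-b)^2/(4a) = (-3.6283 + 6)^2/(4*7)
= 5.625/28 = 0.2009


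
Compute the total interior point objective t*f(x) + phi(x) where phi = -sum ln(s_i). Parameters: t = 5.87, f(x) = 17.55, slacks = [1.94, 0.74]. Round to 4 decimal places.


Step 1: Compute log-barrier.
ln values: [0.6627, -0.3011]
phi = -(0.6627 - 0.3011) = -0.3616
Step 2: Compute augmented objective.
t*f(x) = 5.87*17.55 = 103.0185
Total = 103.0185 - 0.3616 = 102.6569


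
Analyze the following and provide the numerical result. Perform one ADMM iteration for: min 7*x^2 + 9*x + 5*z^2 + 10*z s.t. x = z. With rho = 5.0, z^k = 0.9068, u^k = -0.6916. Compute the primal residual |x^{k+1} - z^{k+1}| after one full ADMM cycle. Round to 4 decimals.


ADMM iteration with rho = 5.0, z^k = 0.9068, u^k = -0.6916
Step 1: x-update.
Minimize 7*x^2 + 9*x + (5.0/2)*(x - 0.9068 - 0.6916)^2
FOC: (2*7 + 5.0)*x = -9 + 5.0*(0.9068 + 0.6916)
x^{k+1} = -0.0531
Step 2: z-update.
Minimize 5*z^2 + 10*z + (5.0/2)*(-0.0531 - z - 0.6916)^2
FOC: (2*5 + 5.0)*z = -10 + 5.0*(-0.0531 - 0.6916)
z^{k+1} = -0.9149
Step 3: u-update.
u^{k+1} = -0.6916 - 0.0531 + 0.9149 = 0.1702
Step 4: Primal residual = |-0.0531 + 0.9149| = 0.8618


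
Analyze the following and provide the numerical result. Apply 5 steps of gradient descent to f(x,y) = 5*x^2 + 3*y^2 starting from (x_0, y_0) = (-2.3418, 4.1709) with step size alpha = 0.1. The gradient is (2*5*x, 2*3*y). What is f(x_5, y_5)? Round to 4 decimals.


Gradient descent on f(x,y) = 5*x^2 + 3*y^2.
Starting point: (-2.3418, 4.1709), alpha = 0.1
Step 1: grad_x = 2*5*-2.3418 = -23.418, grad_y = 2*3*4.1709 = 25.0254
  x_1 = -2.3418 - 0.1*-23.418 = 0.0
  y_1 = 4.1709 - 0.1*25.0254 = 1.6684
Step 2: grad_x = 2*5*0.0 = 0.0, grad_y = 2*3*1.6684 = 10.0102
  x_2 = 0.0 - 0.1*0.0 = 0.0
  y_2 = 1.6684 - 0.1*10.0102 = 0.6673
Step 3: grad_x = 2*5*0.0 = 0.0, grad_y = 2*3*0.6673 = 4.0041
  x_3 = 0.0 - 0.1*0.0 = 0.0
  y_3 = 0.6673 - 0.1*4.0041 = 0.2669
Step 4: grad_x = 2*5*0.0 = 0.0, grad_y = 2*3*0.2669 = 1.6016
  x_4 = 0.0 - 0.1*0.0 = 0.0
  y_4 = 0.2669 - 0.1*1.6016 = 0.1068
Step 5: grad_x = 2*5*0.0 = 0.0, grad_y = 2*3*0.1068 = 0.6407
  x_5 = 0.0 - 0.1*0.0 = 0.0
  y_5 = 0.1068 - 0.1*0.6407 = 0.0427
f(0.0, 0.0427) = 5*0.0^2 + 3*0.0427^2 = 0.0055


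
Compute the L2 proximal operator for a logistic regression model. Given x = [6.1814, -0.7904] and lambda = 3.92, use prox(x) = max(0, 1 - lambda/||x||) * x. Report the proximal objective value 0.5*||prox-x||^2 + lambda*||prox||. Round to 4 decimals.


Step 1: Compute ||x||.
||x|| = 6.2317
Step 2: Compute scaling factor.
scale = max(0, 1 - 3.92/6.2317) = 0.371
Step 3: prox(x) = [2.2931, -0.2932]
||prox(x)|| = 2.3117
Step 4: Proximal objective.
0.5*||prox-x||^2 = 7.6832
lambda*||prox|| = 9.0619
Total = 16.7452


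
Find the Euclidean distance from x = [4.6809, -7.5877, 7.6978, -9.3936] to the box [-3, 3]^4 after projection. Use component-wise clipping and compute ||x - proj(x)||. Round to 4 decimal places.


Project each component onto [-3, 3].
clip(4.6809) = 3.0, clip(-7.5877) = -3.0, clip(7.6978) = 3.0, clip(-9.3936) = -3.0
Projection = [3.0, -3.0, 3.0, -3.0]
Squared diffs: [2.8254, 21.047, 22.0693, 40.8781]
Distance = sqrt(86.8198) = 9.3177


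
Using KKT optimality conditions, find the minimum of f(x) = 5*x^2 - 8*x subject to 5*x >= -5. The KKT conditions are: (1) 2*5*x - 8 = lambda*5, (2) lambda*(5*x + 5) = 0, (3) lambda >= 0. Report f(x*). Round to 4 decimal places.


Step 1: Try lambda = 0 (constraint inactive).
Stationarity: 2*5*x - 8 = 0
x* = 8/(2*5) = 0.8
Check constraint: 5*0.8 = 4.0 >= -5 -- satisfied.
Step 2: Compute optimal value.
f(x*) = 5*0.8^2 - 8*0.8 = -3.2


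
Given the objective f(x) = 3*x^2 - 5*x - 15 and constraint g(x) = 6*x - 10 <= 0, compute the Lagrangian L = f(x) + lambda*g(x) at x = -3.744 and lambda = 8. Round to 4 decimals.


Step 1: Evaluate f(x).
f(-3.744) = 3*(-3.744)^2 - 5*(-3.744) - 15 = 45.7726
Step 2: Evaluate g(x).
g(-3.744) = 6*-3.744 - 10 = -32.464
Step 3: Compute Lagrangian.
L = 45.7726 + 8*-32.464 = -213.9394


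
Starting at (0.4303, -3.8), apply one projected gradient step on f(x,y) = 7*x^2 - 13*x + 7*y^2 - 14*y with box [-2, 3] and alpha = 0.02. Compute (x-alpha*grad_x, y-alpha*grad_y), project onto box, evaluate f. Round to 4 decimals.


Step 1: Compute gradient at (0.4303, -3.8).
grad_x = 2*7*0.4303 - 13 = -6.9758
grad_y = 2*7*-3.8 - 14 = -67.2
Step 2: Gradient step.
x_raw = 0.4303 - 0.02*-6.9758 = 0.5698
y_raw = -3.8 - 0.02*-67.2 = -2.456
Step 3: Project onto [-2, 3].
x_proj = clip(0.5698) = 0.5698
y_proj = clip(-2.456) = -2.0
Step 4: Evaluate f.
f(0.5698, -2.0) = 50.8652


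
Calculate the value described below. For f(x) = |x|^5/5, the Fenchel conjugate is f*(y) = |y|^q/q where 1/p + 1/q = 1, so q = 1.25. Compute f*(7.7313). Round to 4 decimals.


The conjugate exponent q satisfies 1/p + 1/q = 1.
p = 5, so q = 5/(5 - 1) = 1.25
|y|^q = 7.7313^1.25 = 12.8919
f*(7.7313) = 12.8919 / 1.25 = 10.3135


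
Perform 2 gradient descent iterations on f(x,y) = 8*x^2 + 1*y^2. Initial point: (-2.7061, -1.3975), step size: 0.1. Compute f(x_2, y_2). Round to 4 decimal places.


Gradient descent on f(x,y) = 8*x^2 + 1*y^2.
Starting point: (-2.7061, -1.3975), alpha = 0.1
Step 1: grad_x = 2*8*-2.7061 = -43.2976, grad_y = 2*1*-1.3975 = -2.795
  x_1 = -2.7061 - 0.1*-43.2976 = 1.6237
  y_1 = -1.3975 - 0.1*-2.795 = -1.118
Step 2: grad_x = 2*8*1.6237 = 25.9786, grad_y = 2*1*-1.118 = -2.236
  x_2 = 1.6237 - 0.1*25.9786 = -0.9742
  y_2 = -1.118 - 0.1*-2.236 = -0.8944
f(-0.9742, -0.8944) = 8*(-0.9742)^2 + 1*(-0.8944)^2 = 8.3924


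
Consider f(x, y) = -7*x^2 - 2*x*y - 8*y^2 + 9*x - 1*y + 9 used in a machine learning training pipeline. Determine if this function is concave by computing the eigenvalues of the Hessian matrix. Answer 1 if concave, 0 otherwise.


The Hessian of f(x,y) = -7*x^2 - 2*x*y - 8*y^2 + 9*x - 1*y + 9 is:
H = [[-14, -2], [-2, -16]]
Trace = -14 - 16 = -30
Determinant = -14*-16 - (-2)^2 = 220
Discriminant = (-30)^2 - 4*220 = 20.0
Eigenvalues: lambda_1 = -17.2361, lambda_2 = -12.7639
The function is concave.

1


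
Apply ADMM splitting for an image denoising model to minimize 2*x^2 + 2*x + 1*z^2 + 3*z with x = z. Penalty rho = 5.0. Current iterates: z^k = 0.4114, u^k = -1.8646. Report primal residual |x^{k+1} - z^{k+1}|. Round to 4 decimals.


ADMM iteration with rho = 5.0, z^k = 0.4114, u^k = -1.8646
Step 1: x-update.
Minimize 2*x^2 + 2*x + (5.0/2)*(x - 0.4114 - 1.8646)^2
FOC: (2*2 + 5.0)*x = -2 + 5.0*(0.4114 + 1.8646)
x^{k+1} = 1.0422
Step 2: z-update.
Minimize 1*z^2 + 3*z + (5.0/2)*(1.0422 - z - 1.8646)^2
FOC: (2*1 + 5.0)*z = -3 + 5.0*(1.0422 - 1.8646)
z^{k+1} = -1.016
Step 3: u-update.
u^{k+1} = -1.8646 + 1.0422 + 1.016 = 0.1936
Step 4: Primal residual = |1.0422 + 1.016| = 2.0582


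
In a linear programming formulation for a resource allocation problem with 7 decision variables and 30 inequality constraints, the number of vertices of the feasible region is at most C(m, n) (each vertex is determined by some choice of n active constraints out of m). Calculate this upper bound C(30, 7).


Each vertex corresponds to some choice of n active constraints out of m, so the number of vertices is at most C(m, n) = m! / (n!(m-n)!).
m = 30, n = 7
Numerator: 30 * 29 * 28 * 27 * 26 * 25 * 24
Denominator: 7! = 5040
C(30, 7) = 2035800


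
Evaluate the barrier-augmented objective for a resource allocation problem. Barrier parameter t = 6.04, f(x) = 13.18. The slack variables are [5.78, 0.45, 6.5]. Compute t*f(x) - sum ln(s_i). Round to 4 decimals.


Step 1: Compute log-barrier.
ln values: [1.7544, -0.7985, 1.8718]
phi = -(1.7544 - 0.7985 + 1.8718) = -2.8277
Step 2: Compute augmented objective.
t*f(x) = 6.04*13.18 = 79.6072
Total = 79.6072 - 2.8277 = 76.7795


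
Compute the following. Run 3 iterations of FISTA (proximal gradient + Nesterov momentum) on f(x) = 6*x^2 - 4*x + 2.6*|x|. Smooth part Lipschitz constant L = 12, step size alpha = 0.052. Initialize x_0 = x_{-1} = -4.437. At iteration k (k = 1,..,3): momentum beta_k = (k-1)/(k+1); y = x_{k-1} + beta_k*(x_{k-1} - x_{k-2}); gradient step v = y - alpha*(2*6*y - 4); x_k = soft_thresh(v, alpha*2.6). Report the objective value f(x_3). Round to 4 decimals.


FISTA on f(x) = 6*x^2 - 4*x + 2.6*|x|
L = 12, alpha = 0.052
Iteration 1: beta = 0.0, y = -4.437 + 0.0*(-4.437 + 4.437) = -4.437
  grad(y) = -57.244, v = y - alpha*grad = -1.4603
  prox(v) = soft_thresh(-1.4603, 0.1352) = -1.3251
Iteration 2: beta = 0.3333, y = -1.3251 + 0.3333*(-1.3251 + 4.437) = -0.2878
  grad(y) = -7.4538, v = y - alpha*grad = 0.0998
  prox(v) = soft_thresh(0.0998, 0.1352) = 0.0
Iteration 3: beta = 0.5, y = 0.0 + 0.5*(0.0 + 1.3251) = 0.6626
  grad(y) = 3.9507, v = y - alpha*grad = 0.4571
  prox(v) = soft_thresh(0.4571, 0.1352) = 0.3219
f(x_3) = 6*0.3219^2 - 4*0.3219 + 2.6*|0.3219| = 0.1711


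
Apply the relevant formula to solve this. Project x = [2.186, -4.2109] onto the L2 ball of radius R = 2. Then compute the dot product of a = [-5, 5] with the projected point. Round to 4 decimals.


Step 1: Compute ||x|| (intermediates to 6 decimals).
||x|| = sqrt(2.186^2 + (-4.2109)^2) = 4.744499
Step 2: Project.
Since ||x|| > R, scale = R/||x|| = 2/4.744499 = 0.421541, proj(x) = scale * x
proj(x) = [0.921489, -1.775067]
Step 3: Dot product.
a^T * proj(x) = -5*0.921489 + 5*(-1.775067) = -13.4828


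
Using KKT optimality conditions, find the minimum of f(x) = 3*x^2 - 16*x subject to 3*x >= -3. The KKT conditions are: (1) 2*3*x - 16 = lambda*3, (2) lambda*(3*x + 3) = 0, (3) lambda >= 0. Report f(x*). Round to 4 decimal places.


Step 1: Try lambda = 0 (constraint inactive).
Stationarity: 2*3*x - 16 = 0
x* = 16/(2*3) = 8/3 = 2.6667 (rounded; the exact value 8/3 is used below)
Check constraint: 3*2.6667 = 8.0001 >= -3 -- satisfied.
Step 2: Compute optimal value.
f(x*) = 3*(8/3)^2 - 16*(8/3) = -21.3333


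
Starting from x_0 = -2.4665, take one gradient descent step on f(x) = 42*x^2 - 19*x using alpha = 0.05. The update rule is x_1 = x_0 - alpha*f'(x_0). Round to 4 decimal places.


We compute the gradient at x_0 and apply the update.
f'(x) = 84*x - 19
f'(-2.4665) = 84*-2.4665 - 19 = -226.186
x_1 = -2.4665 - 0.05*-226.186 = 8.8428


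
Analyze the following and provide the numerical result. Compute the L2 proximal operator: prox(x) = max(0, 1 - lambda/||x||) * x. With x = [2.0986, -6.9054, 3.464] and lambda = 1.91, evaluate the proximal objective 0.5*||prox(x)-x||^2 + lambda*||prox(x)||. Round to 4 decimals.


Step 1: Compute ||x||.
||x|| = 8.0055
Step 2: Compute scaling factor.
scale = max(0, 1 - 1.91/8.0055) = 0.7614
Step 3: prox(x) = [1.5979, -5.2579, 2.6375]
||prox(x)|| = 6.0955
Step 4: Proximal objective.
0.5*||prox-x||^2 = 1.8241
lambda*||prox|| = 11.6424
Total = 13.4664


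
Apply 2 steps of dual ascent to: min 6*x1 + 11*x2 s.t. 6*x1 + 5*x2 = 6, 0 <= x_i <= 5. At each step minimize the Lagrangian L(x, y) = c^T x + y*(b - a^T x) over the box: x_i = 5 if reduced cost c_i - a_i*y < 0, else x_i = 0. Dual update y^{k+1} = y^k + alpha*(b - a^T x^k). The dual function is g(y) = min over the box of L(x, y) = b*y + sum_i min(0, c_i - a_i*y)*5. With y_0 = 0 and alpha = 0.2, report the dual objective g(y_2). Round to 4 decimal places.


Dual ascent for LP: min 6*x1 + 11*x2, 6*x1 + 5*x2 = 6, 0 <= x_i <= 5
Step 1: y^k = 0.0, reduced costs: (6.0, 11.0)
  x^k = (0.0, 0.0), subgradient = b - a^T x = 6.0
  y^{k+1} = 0.0 + 0.2*6.0 = 1.2
Step 2: y^k = 1.2, reduced costs: (-1.2, 5.0)
  x^k = (5.0, 0.0), subgradient = b - a^T x = -24.0
  y^{k+1} = 1.2 + 0.2*-24.0 = -3.6
Dual objective at y_2 = -3.6: reduced costs (27.6, 29.0), box minimizer x = (0.0, 0.0)
g(y_2) = b*y + (c1 - a1*y)*x1 + (c2 - a2*y)*x2 = 6*(-3.6) + 27.6*0.0 + 29.0*0.0 = -21.6 + 0.0 + 0.0 = -21.6


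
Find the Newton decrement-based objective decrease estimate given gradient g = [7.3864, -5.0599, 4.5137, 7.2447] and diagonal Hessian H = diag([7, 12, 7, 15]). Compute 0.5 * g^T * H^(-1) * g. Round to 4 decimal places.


Step 1: H is diagonal, so H^(-1) * g = [1.0552, -0.4217, 0.6448, 0.483].
Step 2: g^T H^(-1) g = sum_i g_i^2 / H_ii
  = (7.3864)^2/7 + (-5.0599)^2/12 + (4.5137)^2/7 + (7.2447)^2/15
  = 7.7941 + 2.1335 + 2.9105 + 3.499 = 16.3372
Step 3: Objective decrease = 0.5 * g^T H^(-1) g = 8.1686


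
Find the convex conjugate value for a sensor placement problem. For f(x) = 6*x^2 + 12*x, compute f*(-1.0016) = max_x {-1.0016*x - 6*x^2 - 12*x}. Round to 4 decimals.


f*(y) = sup_x {y*x - a*x^2 - b*x} = sup_x {(y-b)*x - a*x^2}
FOC: (y - b) - 2a*x = 0 => x* = (y - b)/(2a)
x* = (-1.0016 - 12)/(2*6) = -1.0835
f*(-1.0016) = (y-b)^2/(4a) = (-1.0016 - 12)^2/(4*6)
= 169.0416/24 = 7.0434


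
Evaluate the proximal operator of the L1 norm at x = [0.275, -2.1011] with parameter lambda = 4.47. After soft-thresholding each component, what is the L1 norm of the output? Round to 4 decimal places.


Soft-thresholding with lambda = 4.47:
prox(0.275) = sign(0.275)*max(|0.275| - 4.47, 0) = 0.0
prox(-2.1011) = sign(-2.1011)*max(|-2.1011| - 4.47, 0) = 0.0
prox(x) = [0.0, 0.0]
||prox(x)||_1 = 0.0 + 0.0 = 0.0


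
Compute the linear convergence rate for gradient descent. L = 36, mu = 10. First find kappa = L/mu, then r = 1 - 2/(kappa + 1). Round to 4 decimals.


Step 1: Compute the condition number.
kappa = L/mu = 36/10 = 3.6
Step 2: Compute the convergence rate.
r = 1 - 2/(kappa + 1) = 1 - 2*mu/(L + mu) = (L - mu)/(L + mu) = 26/46 = 0.5652


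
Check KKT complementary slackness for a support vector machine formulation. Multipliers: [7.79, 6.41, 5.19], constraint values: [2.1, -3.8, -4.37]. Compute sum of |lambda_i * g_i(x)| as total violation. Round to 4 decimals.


KKT complementary slackness check:
lambda_1 * g_1 = 7.79 * 2.1 = 16.359
lambda_2 * g_2 = 6.41 * -3.8 = -24.358
lambda_3 * g_3 = 5.19 * -4.37 = -22.6803
Total violation = 16.359 + 24.358 + 22.6803 = 63.3973


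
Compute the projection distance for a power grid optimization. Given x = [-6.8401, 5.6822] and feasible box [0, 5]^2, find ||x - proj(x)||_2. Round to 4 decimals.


Project each component onto [0, 5].
clip(-6.8401) = 0.0, clip(5.6822) = 5.0
Projection = [0.0, 5.0]
Squared diffs: [46.787, 0.4654]
Distance = sqrt(47.2524) = 6.874


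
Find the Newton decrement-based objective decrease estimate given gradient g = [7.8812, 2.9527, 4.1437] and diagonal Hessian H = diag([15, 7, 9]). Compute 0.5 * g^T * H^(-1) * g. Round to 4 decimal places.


Step 1: H is diagonal, so H^(-1) * g = [0.5254, 0.4218, 0.4604].
Step 2: g^T H^(-1) g = sum_i g_i^2 / H_ii
  = (7.8812)^2/15 + (2.9527)^2/7 + (4.1437)^2/9
  = 4.1409 + 1.2455 + 1.9078 = 7.2942
Step 3: Objective decrease = 0.5 * g^T H^(-1) g = 3.6471


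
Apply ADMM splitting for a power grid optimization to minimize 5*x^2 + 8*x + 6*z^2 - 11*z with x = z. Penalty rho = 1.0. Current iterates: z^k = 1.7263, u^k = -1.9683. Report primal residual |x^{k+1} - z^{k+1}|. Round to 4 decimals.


ADMM iteration with rho = 1.0, z^k = 1.7263, u^k = -1.9683
Step 1: x-update.
Minimize 5*x^2 + 8*x + (1.0/2)*(x - 1.7263 - 1.9683)^2
FOC: (2*5 + 1.0)*x = -8 + 1.0*(1.7263 + 1.9683)
x^{k+1} = -0.3914
Step 2: z-update.
Minimize 6*z^2 - 11*z + (1.0/2)*(-0.3914 - z - 1.9683)^2
FOC: (2*6 + 1.0)*z = 11 + 1.0*(-0.3914 - 1.9683)
z^{k+1} = 0.6646
Step 3: u-update.
u^{k+1} = -1.9683 - 0.3914 - 0.6646 = -3.0243
Step 4: Primal residual = |-0.3914 - 0.6646| = 1.056


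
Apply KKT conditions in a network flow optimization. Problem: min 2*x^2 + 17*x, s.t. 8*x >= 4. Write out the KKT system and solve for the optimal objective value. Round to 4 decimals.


Step 1: Try lambda = 0 (constraint inactive).
x_unc = -17/(2*2) = -4.25
Check: 8*-4.25 = -34.0 < 4 -- violated!
Step 2: Constraint must be active: 8*x = 4
x* = 4/8 = 0.5
lambda = (2*2*0.5 + 17)/8 = 2.375
Step 3: Compute optimal value.
f(x*) = 2*0.5^2 + 17*0.5 = 9.0


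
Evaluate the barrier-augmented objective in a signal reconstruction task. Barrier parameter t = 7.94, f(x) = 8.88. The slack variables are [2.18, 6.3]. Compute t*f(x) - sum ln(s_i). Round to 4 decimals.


Step 1: Compute log-barrier.
ln values: [0.7793, 1.8405]
phi = -(0.7793 + 1.8405) = -2.6199
Step 2: Compute augmented objective.
t*f(x) = 7.94*8.88 = 70.5072
Total = 70.5072 - 2.6199 = 67.8873


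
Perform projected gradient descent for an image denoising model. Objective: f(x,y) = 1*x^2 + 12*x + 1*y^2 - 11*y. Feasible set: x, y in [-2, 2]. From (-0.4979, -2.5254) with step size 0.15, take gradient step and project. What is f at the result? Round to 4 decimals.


Step 1: Compute gradient at (-0.4979, -2.5254).
grad_x = 2*1*-0.4979 + 12 = 11.0042
grad_y = 2*1*-2.5254 - 11 = -16.0508
Step 2: Gradient step.
x_raw = -0.4979 - 0.15*11.0042 = -2.1485
y_raw = -2.5254 - 0.15*-16.0508 = -0.1178
Step 3: Project onto [-2, 2].
x_proj = clip(-2.1485) = -2.0
y_proj = clip(-0.1178) = -0.1178
Step 4: Evaluate f.
f(-2.0, -0.1178) = -18.6905


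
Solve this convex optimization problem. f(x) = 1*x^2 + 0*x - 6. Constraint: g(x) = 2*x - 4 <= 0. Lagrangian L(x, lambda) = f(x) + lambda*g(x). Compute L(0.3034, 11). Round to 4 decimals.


Step 1: Evaluate f(x).
f(0.3034) = 1*0.3034^2 + 0*0.3034 - 6 = -5.9079
Step 2: Evaluate g(x).
g(0.3034) = 2*0.3034 - 4 = -3.3932
Step 3: Compute Lagrangian.
L = -5.9079 + 11*-3.3932 = -43.2331


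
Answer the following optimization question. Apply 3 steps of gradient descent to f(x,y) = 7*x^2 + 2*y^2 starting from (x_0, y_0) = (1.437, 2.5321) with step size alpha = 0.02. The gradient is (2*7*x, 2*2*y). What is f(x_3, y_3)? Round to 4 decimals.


Gradient descent on f(x,y) = 7*x^2 + 2*y^2.
Starting point: (1.437, 2.5321), alpha = 0.02
Step 1: grad_x = 2*7*1.437 = 20.118, grad_y = 2*2*2.5321 = 10.1284
  x_1 = 1.437 - 0.02*20.118 = 1.0346
  y_1 = 2.5321 - 0.02*10.1284 = 2.3295
Step 2: grad_x = 2*7*1.0346 = 14.485, grad_y = 2*2*2.3295 = 9.3181
  x_2 = 1.0346 - 0.02*14.485 = 0.7449
  y_2 = 2.3295 - 0.02*9.3181 = 2.1432
Step 3: grad_x = 2*7*0.7449 = 10.4292, grad_y = 2*2*2.1432 = 8.5727
  x_3 = 0.7449 - 0.02*10.4292 = 0.5364
  y_3 = 2.1432 - 0.02*8.5727 = 1.9717
f(0.5364, 1.9717) = 7*0.5364^2 + 2*1.9717^2 = 9.7891


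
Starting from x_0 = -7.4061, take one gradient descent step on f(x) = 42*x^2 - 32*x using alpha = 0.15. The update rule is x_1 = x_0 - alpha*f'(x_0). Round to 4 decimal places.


We compute the gradient at x_0 and apply the update.
f'(x) = 84*x - 32
f'(-7.4061) = 84*-7.4061 - 32 = -654.1124
x_1 = -7.4061 - 0.15*-654.1124 = 90.7108


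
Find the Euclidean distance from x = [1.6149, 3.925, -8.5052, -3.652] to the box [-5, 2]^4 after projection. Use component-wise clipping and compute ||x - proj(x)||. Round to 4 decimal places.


Project each component onto [-5, 2].
clip(1.6149) = 1.6149, clip(3.925) = 2.0, clip(-8.5052) = -5.0, clip(-3.652) = -3.652
Projection = [1.6149, 2.0, -5.0, -3.652]
Squared diffs: [0.0, 3.7056, 12.2864, 0.0]
Distance = sqrt(15.992) = 3.999


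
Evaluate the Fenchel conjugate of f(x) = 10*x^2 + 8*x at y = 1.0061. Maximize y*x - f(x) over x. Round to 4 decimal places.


f*(y) = sup_x {y*x - a*x^2 - b*x} = sup_x {(y-b)*x - a*x^2}
FOC: (y - b) - 2a*x = 0 => x* = (y - b)/(2a)
x* = (1.0061 - 8)/(2*10) = -0.3497
f*(1.0061) = (y-b)^2/(4a) = (1.0061 - 8)^2/(4*10)
= 48.9146/40 = 1.2229


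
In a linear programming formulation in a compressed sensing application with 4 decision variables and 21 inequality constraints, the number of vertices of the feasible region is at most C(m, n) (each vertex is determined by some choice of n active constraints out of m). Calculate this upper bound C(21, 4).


Each vertex corresponds to some choice of n active constraints out of m, so the number of vertices is at most C(m, n) = m! / (n!(m-n)!).
m = 21, n = 4
Numerator: 21 * 20 * 19 * 18
Denominator: 4! = 24
C(21, 4) = 5985


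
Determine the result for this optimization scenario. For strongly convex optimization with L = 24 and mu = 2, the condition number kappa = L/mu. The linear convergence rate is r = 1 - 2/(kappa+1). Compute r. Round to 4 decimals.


Step 1: Compute the condition number.
kappa = L/mu = 24/2 = 12.0
Step 2: Compute the convergence rate.
r = 1 - 2/(kappa + 1) = 1 - 2*mu/(L + mu) = (L - mu)/(L + mu) = 22/26 = 0.8462


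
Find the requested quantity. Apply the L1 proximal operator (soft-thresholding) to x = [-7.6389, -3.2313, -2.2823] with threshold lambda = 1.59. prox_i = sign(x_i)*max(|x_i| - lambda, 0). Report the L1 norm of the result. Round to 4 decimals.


Soft-thresholding with lambda = 1.59:
prox(-7.6389) = sign(-7.6389)*max(|-7.6389| - 1.59, 0) = -6.0489
prox(-3.2313) = sign(-3.2313)*max(|-3.2313| - 1.59, 0) = -1.6413
prox(-2.2823) = sign(-2.2823)*max(|-2.2823| - 1.59, 0) = -0.6923
prox(x) = [-6.0489, -1.6413, -0.6923]
||prox(x)||_1 = 6.0489 + 1.6413 + 0.6923 = 8.3825


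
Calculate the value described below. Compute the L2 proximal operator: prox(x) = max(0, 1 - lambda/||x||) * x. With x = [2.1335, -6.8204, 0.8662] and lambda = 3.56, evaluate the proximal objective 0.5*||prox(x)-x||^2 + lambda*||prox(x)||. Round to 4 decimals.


Step 1: Compute ||x||.
||x|| = 7.1986
Step 2: Compute scaling factor.
scale = max(0, 1 - 3.56/7.1986) = 0.5055
Step 3: prox(x) = [1.0784, -3.4474, 0.4378]
||prox(x)|| = 3.6386
Step 4: Proximal objective.
0.5*||prox-x||^2 = 6.3368
lambda*||prox|| = 12.9534
Total = 19.2903


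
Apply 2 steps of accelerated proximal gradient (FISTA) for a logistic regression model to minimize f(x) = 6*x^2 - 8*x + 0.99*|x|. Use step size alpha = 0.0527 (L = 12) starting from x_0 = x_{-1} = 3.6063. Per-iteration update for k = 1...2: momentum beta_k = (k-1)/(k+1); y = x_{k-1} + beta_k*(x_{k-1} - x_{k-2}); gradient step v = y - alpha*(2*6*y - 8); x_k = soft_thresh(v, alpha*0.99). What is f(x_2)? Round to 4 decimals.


FISTA on f(x) = 6*x^2 - 8*x + 0.99*|x|
L = 12, alpha = 0.0527
Iteration 1: beta = 0.0, y = 3.6063 + 0.0*(3.6063 - 3.6063) = 3.6063
  grad(y) = 35.2756, v = y - alpha*grad = 1.7473
  prox(v) = soft_thresh(1.7473, 0.0522) = 1.6951
Iteration 2: beta = 0.3333, y = 1.6951 + 0.3333*(1.6951 - 3.6063) = 1.058
  grad(y) = 4.6964, v = y - alpha*grad = 0.8105
  prox(v) = soft_thresh(0.8105, 0.0522) = 0.7584
f(x_2) = 6*0.7584^2 - 8*0.7584 + 0.99*|0.7584| = -1.8654


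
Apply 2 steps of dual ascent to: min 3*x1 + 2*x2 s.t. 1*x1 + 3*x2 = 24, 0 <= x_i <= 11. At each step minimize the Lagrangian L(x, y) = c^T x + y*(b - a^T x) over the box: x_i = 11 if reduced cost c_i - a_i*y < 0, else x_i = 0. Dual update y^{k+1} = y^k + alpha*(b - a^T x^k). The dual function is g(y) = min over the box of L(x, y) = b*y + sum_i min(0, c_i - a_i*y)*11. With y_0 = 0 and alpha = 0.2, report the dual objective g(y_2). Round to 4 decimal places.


Dual ascent for LP: min 3*x1 + 2*x2, 1*x1 + 3*x2 = 24, 0 <= x_i <= 11
Step 1: y^k = 0.0, reduced costs: (3.0, 2.0)
  x^k = (0.0, 0.0), subgradient = b - a^T x = 24.0
  y^{k+1} = 0.0 + 0.2*24.0 = 4.8
Step 2: y^k = 4.8, reduced costs: (-1.8, -12.4)
  x^k = (11.0, 11.0), subgradient = b - a^T x = -20.0
  y^{k+1} = 4.8 + 0.2*-20.0 = 0.8
Dual objective at y_2 = 0.8: reduced costs (2.2, -0.4), box minimizer x = (0.0, 11.0)
g(y_2) = b*y + (c1 - a1*y)*x1 + (c2 - a2*y)*x2 = 24*0.8 + 2.2*0.0 + (-0.4)*11.0 = 19.2 + 0.0 - 4.4 = 14.8


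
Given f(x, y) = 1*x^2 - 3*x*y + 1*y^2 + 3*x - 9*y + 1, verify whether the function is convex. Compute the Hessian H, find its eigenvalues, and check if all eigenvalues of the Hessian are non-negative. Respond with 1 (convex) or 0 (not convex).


The Hessian of f(x,y) = 1*x^2 - 3*x*y + 1*y^2 + 3*x - 9*y + 1 is:
H = [[2, -3], [-3, 2]]
Trace = 2 + 2 = 4
Determinant = 2*2 - (-3)^2 = -5
Discriminant = (4)^2 - 4*-5 = 36.0
Eigenvalues: lambda_1 = -1.0, lambda_2 = 5.0
The function is not convex.

0


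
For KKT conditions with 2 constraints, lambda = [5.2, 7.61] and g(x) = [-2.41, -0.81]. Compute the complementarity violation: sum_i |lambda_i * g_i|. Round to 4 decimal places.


KKT complementary slackness check:
lambda_1 * g_1 = 5.2 * -2.41 = -12.532
lambda_2 * g_2 = 7.61 * -0.81 = -6.1641
Total violation = 12.532 + 6.1641 = 18.6961


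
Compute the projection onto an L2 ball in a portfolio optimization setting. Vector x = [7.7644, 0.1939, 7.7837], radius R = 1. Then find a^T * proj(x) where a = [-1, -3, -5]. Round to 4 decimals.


Step 1: Compute ||x|| (intermediates to 6 decimals).
||x|| = sqrt(7.7644^2 + 0.1939^2 + 7.7837^2) = 10.995885
Step 2: Project.
Since ||x|| > R, scale = R/||x|| = 1/10.995885 = 0.090943, proj(x) = scale * x
proj(x) = [0.706118, 0.017634, 0.707873]
Step 3: Dot product.
a^T * proj(x) = -1*0.706118 - 3*0.017634 - 5*0.707873 = -4.2984


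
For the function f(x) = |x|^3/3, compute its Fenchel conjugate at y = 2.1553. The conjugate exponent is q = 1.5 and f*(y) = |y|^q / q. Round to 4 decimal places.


The conjugate exponent q satisfies 1/p + 1/q = 1.
p = 3, so q = 3/(3 - 1) = 1.5
|y|^q = 2.1553^1.5 = 3.1642
f*(2.1553) = 3.1642 / 1.5 = 2.1095


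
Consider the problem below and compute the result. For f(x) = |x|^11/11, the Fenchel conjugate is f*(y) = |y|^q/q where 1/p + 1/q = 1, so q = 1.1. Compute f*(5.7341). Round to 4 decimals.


The conjugate exponent q satisfies 1/p + 1/q = 1.
p = 11, so q = 11/(11 - 1) = 1.1
|y|^q = 5.7341^1.1 = 6.8283
f*(5.7341) = 6.8283 / 1.1 = 6.2075


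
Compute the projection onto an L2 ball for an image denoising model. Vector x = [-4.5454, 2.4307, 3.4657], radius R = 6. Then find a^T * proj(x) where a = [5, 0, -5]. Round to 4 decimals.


Step 1: Compute ||x|| (intermediates to 6 decimals).
||x|| = sqrt((-4.5454)^2 + 2.4307^2 + 3.4657^2) = 6.211283
Step 2: Project.
Since ||x|| > R, scale = R/||x|| = 6/6.211283 = 0.965984, proj(x) = scale * x
proj(x) = [-4.390784, 2.348017, 3.347811]
Step 3: Dot product.
a^T * proj(x) = 5*(-4.390784) + 0*2.348017 - 5*3.347811 = -38.693


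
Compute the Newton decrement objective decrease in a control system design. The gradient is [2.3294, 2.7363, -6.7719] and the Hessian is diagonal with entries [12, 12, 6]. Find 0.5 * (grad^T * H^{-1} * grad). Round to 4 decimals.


Step 1: H is diagonal, so H^(-1) * g = [0.1941, 0.228, -1.1287].
Step 2: g^T H^(-1) g = sum_i g_i^2 / H_ii
  = (2.3294)^2/12 + (2.7363)^2/12 + (-6.7719)^2/6
  = 0.4522 + 0.6239 + 7.6431 = 8.7192
Step 3: Objective decrease = 0.5 * g^T H^(-1) g = 4.3596


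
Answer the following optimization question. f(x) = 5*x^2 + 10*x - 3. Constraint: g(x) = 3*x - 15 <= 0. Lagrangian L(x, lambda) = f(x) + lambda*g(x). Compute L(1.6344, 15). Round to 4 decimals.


Step 1: Evaluate f(x).
f(1.6344) = 5*1.6344^2 + 10*1.6344 - 3 = 26.7003
Step 2: Evaluate g(x).
g(1.6344) = 3*1.6344 - 15 = -10.0968
Step 3: Compute Lagrangian.
L = 26.7003 + 15*-10.0968 = -124.7517


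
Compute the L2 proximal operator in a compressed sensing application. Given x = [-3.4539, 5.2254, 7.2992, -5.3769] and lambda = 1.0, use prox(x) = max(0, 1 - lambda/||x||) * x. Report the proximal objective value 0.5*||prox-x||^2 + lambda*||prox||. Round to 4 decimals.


Step 1: Compute ||x||.
||x|| = 11.0192
Step 2: Compute scaling factor.
scale = max(0, 1 - 1.0/11.0192) = 0.9092
Step 3: prox(x) = [-3.1405, 4.7512, 6.6368, -4.8889]
||prox(x)|| = 10.0192
Step 4: Proximal objective.
0.5*||prox-x||^2 = 0.5
lambda*||prox|| = 10.0192
Total = 10.5192


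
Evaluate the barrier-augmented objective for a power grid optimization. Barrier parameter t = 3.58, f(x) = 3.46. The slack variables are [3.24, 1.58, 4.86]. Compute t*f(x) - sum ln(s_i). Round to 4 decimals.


Step 1: Compute log-barrier.
ln values: [1.1756, 0.4574, 1.581]
phi = -(1.1756 + 0.4574 + 1.581) = -3.214
Step 2: Compute augmented objective.
t*f(x) = 3.58*3.46 = 12.3868
Total = 12.3868 - 3.214 = 9.1728


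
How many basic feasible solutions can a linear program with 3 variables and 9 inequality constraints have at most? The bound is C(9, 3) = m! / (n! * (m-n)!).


Each vertex corresponds to some choice of n active constraints out of m, so the number of vertices is at most C(m, n) = m! / (n!(m-n)!).
m = 9, n = 3
Numerator: 9 * 8 * 7
Denominator: 3! = 6
C(9, 3) = 84


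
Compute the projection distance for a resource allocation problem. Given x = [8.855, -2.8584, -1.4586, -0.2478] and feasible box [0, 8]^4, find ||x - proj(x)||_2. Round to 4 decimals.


Project each component onto [0, 8].
clip(8.855) = 8.0, clip(-2.8584) = 0.0, clip(-1.4586) = 0.0, clip(-0.2478) = 0.0
Projection = [8.0, 0.0, 0.0, 0.0]
Squared diffs: [0.731, 8.1705, 2.1275, 0.0614]
Distance = sqrt(11.0904) = 3.3302


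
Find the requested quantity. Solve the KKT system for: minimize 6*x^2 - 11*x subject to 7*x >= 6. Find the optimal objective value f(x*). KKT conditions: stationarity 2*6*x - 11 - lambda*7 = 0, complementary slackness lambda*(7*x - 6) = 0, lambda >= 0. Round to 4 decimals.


Step 1: Try lambda = 0 (constraint inactive).
Stationarity: 2*6*x - 11 = 0
x* = 11/(2*6) = 11/12 = 0.9167 (rounded; the exact value 11/12 is used below)
Check constraint: 7*0.9167 = 6.4169 >= 6 -- satisfied.
Step 2: Compute optimal value.
f(x*) = 6*(11/12)^2 - 11*(11/12) = -5.0417


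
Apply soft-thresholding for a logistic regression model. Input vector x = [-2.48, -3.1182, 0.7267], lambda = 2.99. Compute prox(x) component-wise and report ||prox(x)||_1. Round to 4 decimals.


Soft-thresholding with lambda = 2.99:
prox(-2.48) = sign(-2.48)*max(|-2.48| - 2.99, 0) = 0.0
prox(-3.1182) = sign(-3.1182)*max(|-3.1182| - 2.99, 0) = -0.1282
prox(0.7267) = sign(0.7267)*max(|0.7267| - 2.99, 0) = 0.0
prox(x) = [0.0, -0.1282, 0.0]
||prox(x)||_1 = 0.0 + 0.1282 + 0.0 = 0.1282


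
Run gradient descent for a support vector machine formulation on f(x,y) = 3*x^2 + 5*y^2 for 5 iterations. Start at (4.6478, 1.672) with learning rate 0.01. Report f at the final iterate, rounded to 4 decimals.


Gradient descent on f(x,y) = 3*x^2 + 5*y^2.
Starting point: (4.6478, 1.672), alpha = 0.01
Step 1: grad_x = 2*3*4.6478 = 27.8868, grad_y = 2*5*1.672 = 16.72
  x_1 = 4.6478 - 0.01*27.8868 = 4.3689
  y_1 = 1.672 - 0.01*16.72 = 1.5048
Step 2: grad_x = 2*3*4.3689 = 26.2136, grad_y = 2*5*1.5048 = 15.048
  x_2 = 4.3689 - 0.01*26.2136 = 4.1068
  y_2 = 1.5048 - 0.01*15.048 = 1.3543
Step 3: grad_x = 2*3*4.1068 = 24.6408, grad_y = 2*5*1.3543 = 13.5432
  x_3 = 4.1068 - 0.01*24.6408 = 3.8604
  y_3 = 1.3543 - 0.01*13.5432 = 1.2189
Step 4: grad_x = 2*3*3.8604 = 23.1623, grad_y = 2*5*1.2189 = 12.1889
  x_4 = 3.8604 - 0.01*23.1623 = 3.6288
  y_4 = 1.2189 - 0.01*12.1889 = 1.097
Step 5: grad_x = 2*3*3.6288 = 21.7726, grad_y = 2*5*1.097 = 10.97
  x_5 = 3.6288 - 0.01*21.7726 = 3.411
  y_5 = 1.097 - 0.01*10.97 = 0.9873
f(3.411, 0.9873) = 3*3.411^2 + 5*0.9873^2 = 39.7794


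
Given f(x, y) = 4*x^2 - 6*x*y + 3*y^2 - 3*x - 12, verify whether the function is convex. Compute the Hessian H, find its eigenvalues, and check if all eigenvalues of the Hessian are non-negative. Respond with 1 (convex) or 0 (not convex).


The Hessian of f(x,y) = 4*x^2 - 6*x*y + 3*y^2 - 3*x - 12 is:
H = [[8, -6], [-6, 6]]
Trace = 8 + 6 = 14
Determinant = 8*6 - (-6)^2 = 12
Discriminant = (14)^2 - 4*12 = 148.0
Eigenvalues: lambda_1 = 0.9172, lambda_2 = 13.0828
The function is convex.

1


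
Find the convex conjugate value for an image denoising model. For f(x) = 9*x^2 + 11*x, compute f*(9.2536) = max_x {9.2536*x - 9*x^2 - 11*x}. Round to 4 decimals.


f*(y) = sup_x {y*x - a*x^2 - b*x} = sup_x {(y-b)*x - a*x^2}
FOC: (y - b) - 2a*x = 0 => x* = (y - b)/(2a)
x* = (9.2536 - 11)/(2*9) = -0.097
f*(9.2536) = (y-b)^2/(4a) = (9.2536 - 11)^2/(4*9)
= 3.0499/36 = 0.0847


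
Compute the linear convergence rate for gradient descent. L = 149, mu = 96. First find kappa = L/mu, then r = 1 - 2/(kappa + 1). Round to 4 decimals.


Step 1: Compute the condition number.
kappa = L/mu = 149/96 = 1.5521
Step 2: Compute the convergence rate.
r = 1 - 2/(kappa + 1) = 1 - 2*mu/(L + mu) = (L - mu)/(L + mu) = 53/245 = 0.2163


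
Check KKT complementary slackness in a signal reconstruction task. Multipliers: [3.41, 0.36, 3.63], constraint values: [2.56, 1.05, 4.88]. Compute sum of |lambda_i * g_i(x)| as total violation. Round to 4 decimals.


KKT complementary slackness check:
lambda_1 * g_1 = 3.41 * 2.56 = 8.7296
lambda_2 * g_2 = 0.36 * 1.05 = 0.378
lambda_3 * g_3 = 3.63 * 4.88 = 17.7144
Total violation = 8.7296 + 0.378 + 17.7144 = 26.822


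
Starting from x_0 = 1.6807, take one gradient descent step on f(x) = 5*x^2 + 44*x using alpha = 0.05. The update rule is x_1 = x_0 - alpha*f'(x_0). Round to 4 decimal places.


We compute the gradient at x_0 and apply the update.
f'(x) = 10*x + 44
f'(1.6807) = 10*1.6807 + 44 = 60.807
x_1 = 1.6807 - 0.05*60.807 = -1.3597


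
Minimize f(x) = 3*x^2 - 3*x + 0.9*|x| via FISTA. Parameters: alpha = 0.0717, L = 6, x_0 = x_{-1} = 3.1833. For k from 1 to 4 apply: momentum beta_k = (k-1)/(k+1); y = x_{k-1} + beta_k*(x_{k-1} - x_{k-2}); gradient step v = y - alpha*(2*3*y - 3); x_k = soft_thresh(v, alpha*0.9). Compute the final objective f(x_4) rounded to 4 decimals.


FISTA on f(x) = 3*x^2 - 3*x + 0.9*|x|
L = 6, alpha = 0.0717
Iteration 1: beta = 0.0, y = 3.1833 + 0.0*(3.1833 - 3.1833) = 3.1833
  grad(y) = 16.0998, v = y - alpha*grad = 2.0289
  prox(v) = soft_thresh(2.0289, 0.0645) = 1.9644
Iteration 2: beta = 0.3333, y = 1.9644 + 0.3333*(1.9644 - 3.1833) = 1.5581
  grad(y) = 6.3487, v = y - alpha*grad = 1.1029
  prox(v) = soft_thresh(1.1029, 0.0645) = 1.0384
Iteration 3: beta = 0.5, y = 1.0384 + 0.5*(1.0384 - 1.9644) = 0.5754
  grad(y) = 0.4522, v = y - alpha*grad = 0.5429
  prox(v) = soft_thresh(0.5429, 0.0645) = 0.4784
Iteration 4: beta = 0.6, y = 0.4784 + 0.6*(0.4784 - 1.0384) = 0.1424
  grad(y) = -2.1454, v = y - alpha*grad = 0.2963
  prox(v) = soft_thresh(0.2963, 0.0645) = 0.2317
f(x_4) = 3*0.2317^2 - 3*0.2317 + 0.9*|0.2317| = -0.3255


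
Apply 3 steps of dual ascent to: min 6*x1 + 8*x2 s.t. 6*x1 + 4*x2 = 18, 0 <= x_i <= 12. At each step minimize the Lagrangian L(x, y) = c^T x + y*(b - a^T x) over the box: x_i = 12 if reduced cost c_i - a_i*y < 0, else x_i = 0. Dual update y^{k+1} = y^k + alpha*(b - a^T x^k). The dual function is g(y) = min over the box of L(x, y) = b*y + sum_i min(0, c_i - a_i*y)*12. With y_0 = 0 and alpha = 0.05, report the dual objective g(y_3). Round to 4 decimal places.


Dual ascent for LP: min 6*x1 + 8*x2, 6*x1 + 4*x2 = 18, 0 <= x_i <= 12
Step 1: y^k = 0.0, reduced costs: (6.0, 8.0)
  x^k = (0.0, 0.0), subgradient = b - a^T x = 18.0
  y^{k+1} = 0.0 + 0.05*18.0 = 0.9
Step 2: y^k = 0.9, reduced costs: (0.6, 4.4)
  x^k = (0.0, 0.0), subgradient = b - a^T x = 18.0
  y^{k+1} = 0.9 + 0.05*18.0 = 1.8
Step 3: y^k = 1.8, reduced costs: (-4.8, 0.8)
  x^k = (12.0, 0.0), subgradient = b - a^T x = -54.0
  y^{k+1} = 1.8 + 0.05*-54.0 = -0.9
Dual objective at y_3 = -0.9: reduced costs (11.4, 11.6), box minimizer x = (0.0, 0.0)
g(y_3) = b*y + (c1 - a1*y)*x1 + (c2 - a2*y)*x2 = 18*(-0.9) + 11.4*0.0 + 11.6*0.0 = -16.2 + 0.0 + 0.0 = -16.2


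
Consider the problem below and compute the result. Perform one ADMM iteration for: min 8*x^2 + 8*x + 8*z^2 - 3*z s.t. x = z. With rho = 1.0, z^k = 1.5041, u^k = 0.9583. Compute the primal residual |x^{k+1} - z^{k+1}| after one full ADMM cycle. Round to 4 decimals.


ADMM iteration with rho = 1.0, z^k = 1.5041, u^k = 0.9583
Step 1: x-update.
Minimize 8*x^2 + 8*x + (1.0/2)*(x - 1.5041 + 0.9583)^2
FOC: (2*8 + 1.0)*x = -8 + 1.0*(1.5041 - 0.9583)
x^{k+1} = -0.4385
Step 2: z-update.
Minimize 8*z^2 - 3*z + (1.0/2)*(-0.4385 - z + 0.9583)^2
FOC: (2*8 + 1.0)*z = 3 + 1.0*(-0.4385 + 0.9583)
z^{k+1} = 0.207
Step 3: u-update.
u^{k+1} = 0.9583 - 0.4385 - 0.207 = 0.3128
Step 4: Primal residual = |-0.4385 - 0.207| = 0.6455


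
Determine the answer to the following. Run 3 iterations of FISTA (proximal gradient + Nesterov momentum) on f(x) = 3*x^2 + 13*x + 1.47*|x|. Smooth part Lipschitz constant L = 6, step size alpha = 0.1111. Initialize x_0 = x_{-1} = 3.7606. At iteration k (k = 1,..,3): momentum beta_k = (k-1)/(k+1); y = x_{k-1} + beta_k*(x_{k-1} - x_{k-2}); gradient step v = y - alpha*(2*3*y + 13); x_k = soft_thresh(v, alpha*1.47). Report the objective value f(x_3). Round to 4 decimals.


FISTA on f(x) = 3*x^2 + 13*x + 1.47*|x|
L = 6, alpha = 0.1111
Iteration 1: beta = 0.0, y = 3.7606 + 0.0*(3.7606 - 3.7606) = 3.7606
  grad(y) = 35.5636, v = y - alpha*grad = -0.1905
  prox(v) = soft_thresh(-0.1905, 0.1633) = -0.0272
Iteration 2: beta = 0.3333, y = -0.0272 + 0.3333*(-0.0272 - 3.7606) = -1.2898
  grad(y) = 5.2612, v = y - alpha*grad = -1.8743
  prox(v) = soft_thresh(-1.8743, 0.1633) = -1.711
Iteration 3: beta = 0.5, y = -1.711 + 0.5*(-1.711 + 0.0272) = -2.5529
  grad(y) = -2.3174, v = y - alpha*grad = -2.2954
  prox(v) = soft_thresh(-2.2954, 0.1633) = -2.1321
f(x_3) = 3*(-2.1321)^2 + 13*(-2.1321) + 1.47*|-2.1321| = -10.9455


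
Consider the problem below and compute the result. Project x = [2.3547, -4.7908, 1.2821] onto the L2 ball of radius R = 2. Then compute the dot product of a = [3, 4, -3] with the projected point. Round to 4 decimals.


Step 1: Compute ||x|| (intermediates to 6 decimals).
||x|| = sqrt(2.3547^2 + (-4.7908)^2 + 1.2821^2) = 5.490005
Step 2: Project.
Since ||x|| > R, scale = R/||x|| = 2/5.490005 = 0.364298, proj(x) = scale * x
proj(x) = [0.857813, -1.745279, 0.467066]
Step 3: Dot product.
a^T * proj(x) = 3*0.857813 + 4*(-1.745279) - 3*0.467066 = -5.8089


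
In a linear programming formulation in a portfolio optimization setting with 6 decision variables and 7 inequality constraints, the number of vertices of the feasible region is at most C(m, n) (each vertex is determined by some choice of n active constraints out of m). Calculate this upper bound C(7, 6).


Each vertex corresponds to some choice of n active constraints out of m, so the number of vertices is at most C(m, n) = m! / (n!(m-n)!).
m = 7, n = 6
Numerator: 7 * 6 * 5 * 4 * 3 * 2
Denominator: 6! = 720
C(7, 6) = 7


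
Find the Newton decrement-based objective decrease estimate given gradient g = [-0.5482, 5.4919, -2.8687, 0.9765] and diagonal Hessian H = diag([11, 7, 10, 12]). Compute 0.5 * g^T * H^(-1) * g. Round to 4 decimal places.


Step 1: H is diagonal, so H^(-1) * g = [-0.0498, 0.7846, -0.2869, 0.0814].
Step 2: g^T H^(-1) g = sum_i g_i^2 / H_ii
  = (-0.5482)^2/11 + (5.4919)^2/7 + (-2.8687)^2/10 + (0.9765)^2/12
  = 0.0273 + 4.3087 + 0.8229 + 0.0795 = 5.2384
Step 3: Objective decrease = 0.5 * g^T H^(-1) g = 2.6192
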